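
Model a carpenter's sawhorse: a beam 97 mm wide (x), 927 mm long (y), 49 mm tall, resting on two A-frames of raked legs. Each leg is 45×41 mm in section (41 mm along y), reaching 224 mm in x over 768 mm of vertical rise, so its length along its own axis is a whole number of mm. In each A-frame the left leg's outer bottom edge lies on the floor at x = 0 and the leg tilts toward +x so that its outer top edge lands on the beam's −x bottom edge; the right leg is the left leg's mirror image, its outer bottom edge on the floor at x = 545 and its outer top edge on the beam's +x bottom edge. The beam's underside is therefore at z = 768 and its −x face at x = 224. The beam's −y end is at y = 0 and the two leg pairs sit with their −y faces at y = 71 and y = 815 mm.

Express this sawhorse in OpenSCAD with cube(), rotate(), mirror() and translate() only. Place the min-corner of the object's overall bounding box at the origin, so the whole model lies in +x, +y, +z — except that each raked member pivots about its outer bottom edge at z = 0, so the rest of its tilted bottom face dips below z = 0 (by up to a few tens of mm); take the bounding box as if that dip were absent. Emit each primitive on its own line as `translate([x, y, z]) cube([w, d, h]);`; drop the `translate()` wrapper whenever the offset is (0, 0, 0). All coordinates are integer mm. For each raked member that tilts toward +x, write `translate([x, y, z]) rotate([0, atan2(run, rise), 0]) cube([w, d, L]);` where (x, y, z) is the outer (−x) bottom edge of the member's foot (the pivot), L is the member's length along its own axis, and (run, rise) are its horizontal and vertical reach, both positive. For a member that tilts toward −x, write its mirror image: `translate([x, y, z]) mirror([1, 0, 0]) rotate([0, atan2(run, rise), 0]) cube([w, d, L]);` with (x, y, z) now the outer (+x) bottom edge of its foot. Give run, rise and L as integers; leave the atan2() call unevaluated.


translate([224, 0, 768]) cube([97, 927, 49]);
translate([0, 71, 0]) rotate([0, atan2(224, 768), 0]) cube([45, 41, 800]);
translate([545, 71, 0]) mirror([1, 0, 0]) rotate([0, atan2(224, 768), 0]) cube([45, 41, 800]);
translate([0, 815, 0]) rotate([0, atan2(224, 768), 0]) cube([45, 41, 800]);
translate([545, 815, 0]) mirror([1, 0, 0]) rotate([0, atan2(224, 768), 0]) cube([45, 41, 800]);


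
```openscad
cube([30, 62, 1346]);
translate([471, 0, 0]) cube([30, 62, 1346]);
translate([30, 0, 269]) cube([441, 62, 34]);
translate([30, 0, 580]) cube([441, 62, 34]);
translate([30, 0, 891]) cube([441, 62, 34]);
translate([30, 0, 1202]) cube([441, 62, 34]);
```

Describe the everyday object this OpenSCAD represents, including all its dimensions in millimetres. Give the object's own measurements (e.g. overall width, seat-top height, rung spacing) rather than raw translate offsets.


A straight ladder. Two 30×62 mm vertical rails, 1346 mm tall, stand 501 mm apart (outside-to-outside) with their front faces coplanar on the −y side. 4 rungs, each 62 mm deep and 34 mm tall, span between the inner faces of the rails, front faces flush with the rails. The lowest rung's underside is at z = 269 mm and rungs are spaced 311 mm apart (underside to underside).


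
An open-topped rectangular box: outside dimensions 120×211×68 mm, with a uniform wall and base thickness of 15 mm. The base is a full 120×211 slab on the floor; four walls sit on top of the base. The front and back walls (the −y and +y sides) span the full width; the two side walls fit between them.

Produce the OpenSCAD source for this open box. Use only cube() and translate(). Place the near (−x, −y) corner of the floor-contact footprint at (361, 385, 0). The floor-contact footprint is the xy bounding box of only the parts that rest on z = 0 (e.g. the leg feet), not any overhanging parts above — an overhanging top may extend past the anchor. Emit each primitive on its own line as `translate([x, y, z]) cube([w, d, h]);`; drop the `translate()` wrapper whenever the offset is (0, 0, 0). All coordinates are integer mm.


translate([361, 385, 0]) cube([120, 211, 15]);
translate([361, 385, 15]) cube([120, 15, 53]);
translate([361, 581, 15]) cube([120, 15, 53]);
translate([361, 400, 15]) cube([15, 181, 53]);
translate([466, 400, 15]) cube([15, 181, 53]);


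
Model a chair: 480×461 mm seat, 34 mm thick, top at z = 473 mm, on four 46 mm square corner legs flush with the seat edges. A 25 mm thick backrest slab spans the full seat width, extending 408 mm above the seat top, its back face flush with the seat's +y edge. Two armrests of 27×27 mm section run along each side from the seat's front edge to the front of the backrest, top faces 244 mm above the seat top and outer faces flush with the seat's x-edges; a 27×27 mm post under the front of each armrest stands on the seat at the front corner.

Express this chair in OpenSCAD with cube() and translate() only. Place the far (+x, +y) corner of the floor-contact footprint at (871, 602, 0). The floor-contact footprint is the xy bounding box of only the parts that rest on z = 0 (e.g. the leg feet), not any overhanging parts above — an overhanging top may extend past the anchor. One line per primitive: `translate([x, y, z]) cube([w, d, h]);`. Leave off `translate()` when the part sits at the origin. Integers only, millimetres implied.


translate([391, 141, 439]) cube([480, 461, 34]);
translate([391, 141, 0]) cube([46, 46, 439]);
translate([825, 141, 0]) cube([46, 46, 439]);
translate([391, 556, 0]) cube([46, 46, 439]);
translate([825, 556, 0]) cube([46, 46, 439]);
translate([391, 577, 473]) cube([480, 25, 408]);
translate([391, 141, 690]) cube([27, 436, 27]);
translate([844, 141, 690]) cube([27, 436, 27]);
translate([391, 141, 473]) cube([27, 27, 217]);
translate([844, 141, 473]) cube([27, 27, 217]);


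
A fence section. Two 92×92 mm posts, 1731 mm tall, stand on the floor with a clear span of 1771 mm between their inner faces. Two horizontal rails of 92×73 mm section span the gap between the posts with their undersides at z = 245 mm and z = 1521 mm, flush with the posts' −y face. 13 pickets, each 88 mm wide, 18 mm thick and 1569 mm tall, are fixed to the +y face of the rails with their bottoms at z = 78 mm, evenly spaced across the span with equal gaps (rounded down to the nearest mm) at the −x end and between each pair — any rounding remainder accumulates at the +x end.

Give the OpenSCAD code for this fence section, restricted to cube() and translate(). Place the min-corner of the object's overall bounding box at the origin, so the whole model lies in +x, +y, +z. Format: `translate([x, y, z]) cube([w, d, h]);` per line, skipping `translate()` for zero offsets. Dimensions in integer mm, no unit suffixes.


cube([92, 92, 1731]);
translate([1863, 0, 0]) cube([92, 92, 1731]);
translate([92, 0, 245]) cube([1771, 92, 73]);
translate([92, 0, 1521]) cube([1771, 92, 73]);
translate([136, 92, 78]) cube([88, 18, 1569]);
translate([268, 92, 78]) cube([88, 18, 1569]);
translate([400, 92, 78]) cube([88, 18, 1569]);
translate([532, 92, 78]) cube([88, 18, 1569]);
translate([664, 92, 78]) cube([88, 18, 1569]);
translate([796, 92, 78]) cube([88, 18, 1569]);
translate([928, 92, 78]) cube([88, 18, 1569]);
translate([1060, 92, 78]) cube([88, 18, 1569]);
translate([1192, 92, 78]) cube([88, 18, 1569]);
translate([1324, 92, 78]) cube([88, 18, 1569]);
translate([1456, 92, 78]) cube([88, 18, 1569]);
translate([1588, 92, 78]) cube([88, 18, 1569]);
translate([1720, 92, 78]) cube([88, 18, 1569]);


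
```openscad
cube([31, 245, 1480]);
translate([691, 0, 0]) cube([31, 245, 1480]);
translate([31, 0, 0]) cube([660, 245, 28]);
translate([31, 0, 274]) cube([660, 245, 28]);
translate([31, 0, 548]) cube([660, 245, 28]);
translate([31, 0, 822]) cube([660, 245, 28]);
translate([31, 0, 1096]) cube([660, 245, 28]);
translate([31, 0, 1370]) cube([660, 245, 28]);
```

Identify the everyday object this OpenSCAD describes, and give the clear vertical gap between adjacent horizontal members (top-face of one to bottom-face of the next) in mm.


A bookshelf. The clear shelf gap is 246 mm.

Two tall side panels with 6 horizontal boards between them — a bookshelf. The first two shelf undersides are at z = 0 and z = 274; with shelf thickness 28, the clear gap is 274 − 0 − 28 = 246 mm.


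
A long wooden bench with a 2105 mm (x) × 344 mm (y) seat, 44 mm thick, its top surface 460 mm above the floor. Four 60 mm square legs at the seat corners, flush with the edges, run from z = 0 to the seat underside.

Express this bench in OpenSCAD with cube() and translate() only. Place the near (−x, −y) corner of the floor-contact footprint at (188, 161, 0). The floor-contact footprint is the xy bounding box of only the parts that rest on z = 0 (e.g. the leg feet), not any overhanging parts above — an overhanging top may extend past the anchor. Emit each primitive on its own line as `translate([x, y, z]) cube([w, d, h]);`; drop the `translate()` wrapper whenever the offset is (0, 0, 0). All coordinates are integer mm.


translate([188, 161, 416]) cube([2105, 344, 44]);
translate([188, 161, 0]) cube([60, 60, 416]);
translate([188, 445, 0]) cube([60, 60, 416]);
translate([2233, 161, 0]) cube([60, 60, 416]);
translate([2233, 445, 0]) cube([60, 60, 416]);


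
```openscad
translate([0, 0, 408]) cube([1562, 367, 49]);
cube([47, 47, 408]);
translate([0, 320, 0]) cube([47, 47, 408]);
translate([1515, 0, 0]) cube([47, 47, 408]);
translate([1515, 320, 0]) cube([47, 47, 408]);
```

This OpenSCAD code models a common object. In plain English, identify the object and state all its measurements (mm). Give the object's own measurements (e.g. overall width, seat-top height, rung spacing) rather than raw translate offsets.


A long wooden bench with a 1562 mm (x) × 367 mm (y) seat, 49 mm thick, its top surface 457 mm above the floor. Four 47 mm square legs at the seat corners, flush with the edges, run from z = 0 to the seat underside.


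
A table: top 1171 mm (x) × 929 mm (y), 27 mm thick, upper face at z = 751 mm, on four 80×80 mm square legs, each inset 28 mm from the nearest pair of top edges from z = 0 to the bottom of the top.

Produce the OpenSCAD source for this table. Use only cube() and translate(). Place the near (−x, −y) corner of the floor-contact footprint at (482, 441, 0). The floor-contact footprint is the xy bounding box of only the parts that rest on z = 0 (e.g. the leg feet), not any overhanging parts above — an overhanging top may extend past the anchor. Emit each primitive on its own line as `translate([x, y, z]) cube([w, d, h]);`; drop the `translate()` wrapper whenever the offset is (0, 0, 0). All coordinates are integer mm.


translate([454, 413, 724]) cube([1171, 929, 27]);
translate([482, 441, 0]) cube([80, 80, 724]);
translate([1517, 441, 0]) cube([80, 80, 724]);
translate([482, 1234, 0]) cube([80, 80, 724]);
translate([1517, 1234, 0]) cube([80, 80, 724]);


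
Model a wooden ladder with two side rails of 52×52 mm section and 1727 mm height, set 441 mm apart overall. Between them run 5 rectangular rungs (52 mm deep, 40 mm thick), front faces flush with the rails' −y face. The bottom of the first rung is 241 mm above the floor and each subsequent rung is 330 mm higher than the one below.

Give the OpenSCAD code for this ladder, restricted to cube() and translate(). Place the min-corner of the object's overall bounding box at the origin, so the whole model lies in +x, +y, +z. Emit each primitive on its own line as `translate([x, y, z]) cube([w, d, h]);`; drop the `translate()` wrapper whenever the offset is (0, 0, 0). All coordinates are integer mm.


cube([52, 52, 1727]);
translate([389, 0, 0]) cube([52, 52, 1727]);
translate([52, 0, 241]) cube([337, 52, 40]);
translate([52, 0, 571]) cube([337, 52, 40]);
translate([52, 0, 901]) cube([337, 52, 40]);
translate([52, 0, 1231]) cube([337, 52, 40]);
translate([52, 0, 1561]) cube([337, 52, 40]);


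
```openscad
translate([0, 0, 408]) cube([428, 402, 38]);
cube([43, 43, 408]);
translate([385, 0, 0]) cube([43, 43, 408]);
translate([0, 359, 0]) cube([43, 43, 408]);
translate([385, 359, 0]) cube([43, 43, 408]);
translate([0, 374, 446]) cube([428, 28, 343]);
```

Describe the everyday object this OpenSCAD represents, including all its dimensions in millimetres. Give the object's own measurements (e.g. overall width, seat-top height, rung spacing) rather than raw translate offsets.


A chair. The seat is a 428×402×38 mm slab with its top at z = 446 mm, on four 43×43 mm corner legs (flush with the seat edges, standing on z = 0). A flat backrest 28 mm thick, 343 mm tall, spans the full seat width and rises from the seat top along its +y edge, rear face flush with the rear of the seat.


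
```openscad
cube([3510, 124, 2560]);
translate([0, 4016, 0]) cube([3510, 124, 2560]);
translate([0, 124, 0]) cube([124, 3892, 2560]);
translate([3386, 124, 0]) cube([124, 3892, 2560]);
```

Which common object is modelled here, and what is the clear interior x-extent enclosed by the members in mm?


A house (or room) frame. The interior width is 3262 mm.

Four 2560 mm walls enclosing a rectangle with no floor or roof — a room or house frame. Outside width is 3510 mm and wall thickness is 124 mm, so the interior width is 3510 − 2 × 124 = 3262 mm.


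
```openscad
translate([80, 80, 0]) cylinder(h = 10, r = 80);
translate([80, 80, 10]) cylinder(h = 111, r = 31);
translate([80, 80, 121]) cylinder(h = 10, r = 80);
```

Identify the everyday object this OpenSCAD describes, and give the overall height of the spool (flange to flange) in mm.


A spool. The overall height is 131 mm.

Three coaxial cylinders, large–small–large — a spool. Two 10 mm flanges and a 111 mm core give 10 + 111 + 10 = 131 mm.


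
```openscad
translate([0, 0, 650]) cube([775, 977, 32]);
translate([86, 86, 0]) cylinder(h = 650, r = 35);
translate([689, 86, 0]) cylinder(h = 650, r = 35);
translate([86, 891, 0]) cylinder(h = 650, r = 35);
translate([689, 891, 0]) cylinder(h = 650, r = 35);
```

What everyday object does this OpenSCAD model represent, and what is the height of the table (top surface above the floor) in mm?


A table. The table height is 682 mm.

A 775×977×32 slab sits at z = 650 on four Ø70 mm round legs — a table. The top surface is at 650 + 32 = 682 mm.


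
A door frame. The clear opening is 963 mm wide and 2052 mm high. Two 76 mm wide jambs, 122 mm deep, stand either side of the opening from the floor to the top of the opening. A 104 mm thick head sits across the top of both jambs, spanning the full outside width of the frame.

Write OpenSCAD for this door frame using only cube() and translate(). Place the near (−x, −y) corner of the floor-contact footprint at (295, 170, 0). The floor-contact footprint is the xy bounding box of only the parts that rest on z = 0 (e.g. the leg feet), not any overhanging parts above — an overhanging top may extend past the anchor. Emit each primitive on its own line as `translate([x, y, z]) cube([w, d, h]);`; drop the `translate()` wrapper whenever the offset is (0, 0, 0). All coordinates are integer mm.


translate([295, 170, 0]) cube([76, 122, 2052]);
translate([1334, 170, 0]) cube([76, 122, 2052]);
translate([295, 170, 2052]) cube([1115, 122, 104]);


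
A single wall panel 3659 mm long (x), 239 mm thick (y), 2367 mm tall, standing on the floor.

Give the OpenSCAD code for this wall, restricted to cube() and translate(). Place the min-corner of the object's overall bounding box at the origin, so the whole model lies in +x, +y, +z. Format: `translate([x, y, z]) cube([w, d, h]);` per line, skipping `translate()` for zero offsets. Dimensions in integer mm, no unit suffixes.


cube([3659, 239, 2367]);


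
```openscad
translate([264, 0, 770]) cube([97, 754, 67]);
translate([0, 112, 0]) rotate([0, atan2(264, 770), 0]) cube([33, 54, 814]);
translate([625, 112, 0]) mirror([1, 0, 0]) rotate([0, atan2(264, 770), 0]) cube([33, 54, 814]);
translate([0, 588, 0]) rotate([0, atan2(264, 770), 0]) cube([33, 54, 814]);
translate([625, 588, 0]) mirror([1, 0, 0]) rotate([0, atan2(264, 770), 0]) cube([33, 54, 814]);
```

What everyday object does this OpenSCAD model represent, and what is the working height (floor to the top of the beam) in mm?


A sawhorse. The overall height is 837 mm.

A beam across two mirrored pairs of raked legs — a sawhorse. The beam's underside is at z = 770 (matching the legs' vertical rise in atan2(264, 770)) and the beam is 67 mm tall, so its top is at 770 + 67 = 837 mm. The raked legs top out at the beam's underside, so that is the highest point.


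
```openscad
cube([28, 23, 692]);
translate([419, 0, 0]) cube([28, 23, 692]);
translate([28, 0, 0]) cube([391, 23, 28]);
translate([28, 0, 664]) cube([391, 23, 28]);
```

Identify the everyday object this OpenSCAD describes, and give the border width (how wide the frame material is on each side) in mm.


A picture frame. The border width is 28 mm.

Four thin pieces enclosing a rectangular opening — a picture frame. The two full-height stiles are 692 mm tall; the top rail sits at z = 664 and is 28 mm tall, so the border above the opening is 692 − 664 = 28 mm, matching the stile x-width.


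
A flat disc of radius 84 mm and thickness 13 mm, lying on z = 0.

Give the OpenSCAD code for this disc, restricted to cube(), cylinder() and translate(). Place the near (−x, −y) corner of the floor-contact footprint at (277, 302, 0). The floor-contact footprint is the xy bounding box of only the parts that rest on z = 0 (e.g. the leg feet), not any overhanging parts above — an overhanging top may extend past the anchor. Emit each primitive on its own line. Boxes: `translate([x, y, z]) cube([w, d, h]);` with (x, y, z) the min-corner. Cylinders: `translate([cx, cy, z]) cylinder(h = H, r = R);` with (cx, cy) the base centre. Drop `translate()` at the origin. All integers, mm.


translate([361, 386, 0]) cylinder(h = 13, r = 84);


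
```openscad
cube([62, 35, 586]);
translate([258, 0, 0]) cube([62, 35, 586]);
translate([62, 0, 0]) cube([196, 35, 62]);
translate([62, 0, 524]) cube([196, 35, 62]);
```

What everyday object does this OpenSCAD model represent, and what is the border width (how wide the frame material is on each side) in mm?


A picture frame. The border width is 62 mm.

Four thin pieces enclosing a rectangular opening — a picture frame. The two full-height stiles are 586 mm tall; the top rail sits at z = 524 and is 62 mm tall, so the border above the opening is 586 − 524 = 62 mm, matching the stile x-width.


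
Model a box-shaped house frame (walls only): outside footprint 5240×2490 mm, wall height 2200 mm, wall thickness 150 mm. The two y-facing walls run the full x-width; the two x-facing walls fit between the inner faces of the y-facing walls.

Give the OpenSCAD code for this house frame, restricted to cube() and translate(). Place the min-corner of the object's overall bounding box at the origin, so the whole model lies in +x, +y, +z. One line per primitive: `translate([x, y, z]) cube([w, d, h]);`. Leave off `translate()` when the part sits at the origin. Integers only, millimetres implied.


cube([5240, 150, 2200]);
translate([0, 2340, 0]) cube([5240, 150, 2200]);
translate([0, 150, 0]) cube([150, 2190, 2200]);
translate([5090, 150, 0]) cube([150, 2190, 2200]);


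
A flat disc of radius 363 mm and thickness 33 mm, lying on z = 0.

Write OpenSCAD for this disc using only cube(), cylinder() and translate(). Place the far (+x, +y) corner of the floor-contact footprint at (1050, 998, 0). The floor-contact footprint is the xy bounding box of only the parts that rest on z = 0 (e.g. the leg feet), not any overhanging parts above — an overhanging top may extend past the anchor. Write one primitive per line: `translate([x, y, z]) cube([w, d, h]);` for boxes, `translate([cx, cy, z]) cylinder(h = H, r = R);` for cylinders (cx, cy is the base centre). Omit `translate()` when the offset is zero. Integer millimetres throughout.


translate([687, 635, 0]) cylinder(h = 33, r = 363);


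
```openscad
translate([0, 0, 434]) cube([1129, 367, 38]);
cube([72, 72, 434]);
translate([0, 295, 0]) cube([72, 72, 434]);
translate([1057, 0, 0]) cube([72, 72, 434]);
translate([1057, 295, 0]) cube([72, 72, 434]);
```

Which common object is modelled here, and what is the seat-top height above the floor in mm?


A bench. The seat-top height is 472 mm.

A long slab on four corner posts — a bench. The slab sits at z = 434 with thickness 38, so the top is 434 + 38 = 472 mm.


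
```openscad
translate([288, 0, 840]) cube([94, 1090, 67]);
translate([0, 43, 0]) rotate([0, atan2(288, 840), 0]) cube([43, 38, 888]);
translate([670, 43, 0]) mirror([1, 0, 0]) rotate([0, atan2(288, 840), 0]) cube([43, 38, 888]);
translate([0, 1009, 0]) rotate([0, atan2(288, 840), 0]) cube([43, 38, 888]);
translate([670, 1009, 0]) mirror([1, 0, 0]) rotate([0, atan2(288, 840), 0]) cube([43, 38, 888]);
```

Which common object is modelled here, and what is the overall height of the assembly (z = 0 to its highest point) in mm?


A sawhorse. The overall height is 907 mm.

A beam across two mirrored pairs of raked legs — a sawhorse. The beam's underside is at z = 840 (matching the legs' vertical rise in atan2(288, 840)) and the beam is 67 mm tall, so its top is at 840 + 67 = 907 mm. The raked legs top out at the beam's underside, so that is the highest point.


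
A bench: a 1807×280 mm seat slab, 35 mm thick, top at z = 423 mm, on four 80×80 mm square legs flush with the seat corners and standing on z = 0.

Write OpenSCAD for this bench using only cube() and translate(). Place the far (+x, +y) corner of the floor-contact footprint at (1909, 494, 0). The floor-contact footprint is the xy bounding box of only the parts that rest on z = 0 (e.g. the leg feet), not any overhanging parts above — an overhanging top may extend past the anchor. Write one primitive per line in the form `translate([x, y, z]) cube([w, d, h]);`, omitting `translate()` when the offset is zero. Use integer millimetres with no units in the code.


translate([102, 214, 388]) cube([1807, 280, 35]);
translate([102, 214, 0]) cube([80, 80, 388]);
translate([102, 414, 0]) cube([80, 80, 388]);
translate([1829, 214, 0]) cube([80, 80, 388]);
translate([1829, 414, 0]) cube([80, 80, 388]);


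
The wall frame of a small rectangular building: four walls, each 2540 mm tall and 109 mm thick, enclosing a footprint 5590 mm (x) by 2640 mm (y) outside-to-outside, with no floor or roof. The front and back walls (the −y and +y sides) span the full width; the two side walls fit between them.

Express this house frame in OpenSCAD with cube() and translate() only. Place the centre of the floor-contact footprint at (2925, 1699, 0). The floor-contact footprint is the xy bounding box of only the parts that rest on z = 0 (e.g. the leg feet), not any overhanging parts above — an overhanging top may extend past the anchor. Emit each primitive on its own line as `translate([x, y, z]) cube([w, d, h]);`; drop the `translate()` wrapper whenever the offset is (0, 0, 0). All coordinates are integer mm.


translate([130, 379, 0]) cube([5590, 109, 2540]);
translate([130, 2910, 0]) cube([5590, 109, 2540]);
translate([130, 488, 0]) cube([109, 2422, 2540]);
translate([5611, 488, 0]) cube([109, 2422, 2540]);


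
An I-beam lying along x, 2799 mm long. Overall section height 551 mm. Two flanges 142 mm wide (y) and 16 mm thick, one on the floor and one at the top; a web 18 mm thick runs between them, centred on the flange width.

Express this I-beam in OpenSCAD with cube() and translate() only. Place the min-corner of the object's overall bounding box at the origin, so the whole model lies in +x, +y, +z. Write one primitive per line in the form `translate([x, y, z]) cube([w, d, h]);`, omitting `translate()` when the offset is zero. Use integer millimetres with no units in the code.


cube([2799, 142, 16]);
translate([0, 62, 16]) cube([2799, 18, 519]);
translate([0, 0, 535]) cube([2799, 142, 16]);


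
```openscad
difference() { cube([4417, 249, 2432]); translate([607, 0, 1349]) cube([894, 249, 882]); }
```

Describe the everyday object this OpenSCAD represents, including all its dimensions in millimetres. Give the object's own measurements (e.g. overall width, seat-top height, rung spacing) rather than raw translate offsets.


A wall 4417 mm long (x), 249 mm thick (y), 2432 mm tall, with a rectangular window opening cut through it. The opening is 894 mm wide and 882 mm tall; its sill is at z = 1349 mm and its near (−x) edge is 607 mm from the wall's −x end. The opening passes through the full wall thickness.


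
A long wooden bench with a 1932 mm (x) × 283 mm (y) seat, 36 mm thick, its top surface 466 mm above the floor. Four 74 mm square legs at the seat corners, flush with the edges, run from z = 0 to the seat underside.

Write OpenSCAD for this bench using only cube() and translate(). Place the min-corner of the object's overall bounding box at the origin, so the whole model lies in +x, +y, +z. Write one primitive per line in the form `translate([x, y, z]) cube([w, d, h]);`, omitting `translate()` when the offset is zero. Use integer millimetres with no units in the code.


translate([0, 0, 430]) cube([1932, 283, 36]);
cube([74, 74, 430]);
translate([0, 209, 0]) cube([74, 74, 430]);
translate([1858, 0, 0]) cube([74, 74, 430]);
translate([1858, 209, 0]) cube([74, 74, 430]);


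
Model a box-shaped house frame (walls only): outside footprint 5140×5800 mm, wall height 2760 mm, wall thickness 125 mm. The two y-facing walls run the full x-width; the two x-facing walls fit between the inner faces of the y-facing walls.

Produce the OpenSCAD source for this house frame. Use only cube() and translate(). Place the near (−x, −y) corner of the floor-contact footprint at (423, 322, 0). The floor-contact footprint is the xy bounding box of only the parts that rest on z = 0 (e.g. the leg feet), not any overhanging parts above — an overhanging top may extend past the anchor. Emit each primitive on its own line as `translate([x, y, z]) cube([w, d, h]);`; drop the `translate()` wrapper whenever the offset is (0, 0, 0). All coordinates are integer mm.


translate([423, 322, 0]) cube([5140, 125, 2760]);
translate([423, 5997, 0]) cube([5140, 125, 2760]);
translate([423, 447, 0]) cube([125, 5550, 2760]);
translate([5438, 447, 0]) cube([125, 5550, 2760]);


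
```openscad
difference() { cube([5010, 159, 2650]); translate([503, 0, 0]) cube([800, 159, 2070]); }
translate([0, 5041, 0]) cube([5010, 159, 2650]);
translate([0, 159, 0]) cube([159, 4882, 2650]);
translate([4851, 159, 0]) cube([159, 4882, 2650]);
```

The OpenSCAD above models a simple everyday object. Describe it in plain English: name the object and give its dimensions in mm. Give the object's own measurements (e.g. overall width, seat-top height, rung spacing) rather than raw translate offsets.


A single room: four walls, each 2650 mm tall and 159 mm thick, enclosing an outside footprint 5010×5200 mm (x × y), no floor or roof. The front and back walls (−y and +y sides) run the full x-width; the side walls fit between their inner faces. A door opening 800 mm wide and 2070 mm tall is cut through the front wall from the floor up, its −x edge 503 mm from the wall's −x end.


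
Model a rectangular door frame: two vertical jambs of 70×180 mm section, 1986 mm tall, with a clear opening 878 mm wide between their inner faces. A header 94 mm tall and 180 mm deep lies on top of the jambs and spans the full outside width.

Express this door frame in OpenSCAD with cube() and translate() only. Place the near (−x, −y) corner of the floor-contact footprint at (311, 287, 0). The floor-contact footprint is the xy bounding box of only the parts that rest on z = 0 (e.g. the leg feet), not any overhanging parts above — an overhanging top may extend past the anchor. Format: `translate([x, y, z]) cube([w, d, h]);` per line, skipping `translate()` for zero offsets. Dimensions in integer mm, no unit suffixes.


translate([311, 287, 0]) cube([70, 180, 1986]);
translate([1259, 287, 0]) cube([70, 180, 1986]);
translate([311, 287, 1986]) cube([1018, 180, 94]);


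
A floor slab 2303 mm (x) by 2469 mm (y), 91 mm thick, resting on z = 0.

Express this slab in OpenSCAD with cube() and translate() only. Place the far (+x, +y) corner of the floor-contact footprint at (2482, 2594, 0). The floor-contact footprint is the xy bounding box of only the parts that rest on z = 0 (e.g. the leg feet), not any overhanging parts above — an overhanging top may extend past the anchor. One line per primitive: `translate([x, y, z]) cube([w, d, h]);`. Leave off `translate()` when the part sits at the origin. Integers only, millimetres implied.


translate([179, 125, 0]) cube([2303, 2469, 91]);


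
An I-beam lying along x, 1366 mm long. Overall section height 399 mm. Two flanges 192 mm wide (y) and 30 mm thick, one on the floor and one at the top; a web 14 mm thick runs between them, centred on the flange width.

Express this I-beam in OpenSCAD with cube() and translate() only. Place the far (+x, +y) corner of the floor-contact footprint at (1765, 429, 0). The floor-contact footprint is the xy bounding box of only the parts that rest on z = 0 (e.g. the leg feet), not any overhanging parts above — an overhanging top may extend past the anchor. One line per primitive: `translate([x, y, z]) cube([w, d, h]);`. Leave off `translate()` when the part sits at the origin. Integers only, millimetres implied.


translate([399, 237, 0]) cube([1366, 192, 30]);
translate([399, 326, 30]) cube([1366, 14, 339]);
translate([399, 237, 369]) cube([1366, 192, 30]);


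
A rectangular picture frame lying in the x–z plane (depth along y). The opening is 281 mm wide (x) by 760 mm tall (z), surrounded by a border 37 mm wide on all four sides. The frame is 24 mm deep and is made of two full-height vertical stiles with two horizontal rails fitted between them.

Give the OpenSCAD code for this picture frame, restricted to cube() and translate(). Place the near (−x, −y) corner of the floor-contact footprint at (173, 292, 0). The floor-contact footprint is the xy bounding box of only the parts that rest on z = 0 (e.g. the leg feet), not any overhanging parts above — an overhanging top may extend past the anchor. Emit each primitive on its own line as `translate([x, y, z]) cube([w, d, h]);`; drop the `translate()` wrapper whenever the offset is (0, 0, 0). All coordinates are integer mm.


translate([173, 292, 0]) cube([37, 24, 834]);
translate([491, 292, 0]) cube([37, 24, 834]);
translate([210, 292, 0]) cube([281, 24, 37]);
translate([210, 292, 797]) cube([281, 24, 37]);


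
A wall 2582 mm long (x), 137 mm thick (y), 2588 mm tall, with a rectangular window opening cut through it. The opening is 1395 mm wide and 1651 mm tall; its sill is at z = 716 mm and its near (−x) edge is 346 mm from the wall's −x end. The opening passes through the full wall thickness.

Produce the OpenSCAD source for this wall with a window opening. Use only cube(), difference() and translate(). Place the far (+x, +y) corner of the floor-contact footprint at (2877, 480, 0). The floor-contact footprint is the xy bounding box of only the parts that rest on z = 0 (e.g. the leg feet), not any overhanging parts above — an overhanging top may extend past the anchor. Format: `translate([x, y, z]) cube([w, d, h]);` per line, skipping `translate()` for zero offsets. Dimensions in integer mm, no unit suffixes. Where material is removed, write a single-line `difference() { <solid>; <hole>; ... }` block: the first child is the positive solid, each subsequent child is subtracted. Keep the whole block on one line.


difference() { translate([295, 343, 0]) cube([2582, 137, 2588]); translate([641, 343, 716]) cube([1395, 137, 1651]); }


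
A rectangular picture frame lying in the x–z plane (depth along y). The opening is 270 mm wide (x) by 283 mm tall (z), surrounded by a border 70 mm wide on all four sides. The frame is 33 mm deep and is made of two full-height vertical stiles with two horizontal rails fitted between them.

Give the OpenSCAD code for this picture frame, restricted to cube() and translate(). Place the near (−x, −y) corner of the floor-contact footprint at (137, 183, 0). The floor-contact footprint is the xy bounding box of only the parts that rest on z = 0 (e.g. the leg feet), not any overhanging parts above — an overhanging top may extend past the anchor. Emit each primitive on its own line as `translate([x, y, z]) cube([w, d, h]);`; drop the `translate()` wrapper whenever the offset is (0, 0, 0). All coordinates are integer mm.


translate([137, 183, 0]) cube([70, 33, 423]);
translate([477, 183, 0]) cube([70, 33, 423]);
translate([207, 183, 0]) cube([270, 33, 70]);
translate([207, 183, 353]) cube([270, 33, 70]);


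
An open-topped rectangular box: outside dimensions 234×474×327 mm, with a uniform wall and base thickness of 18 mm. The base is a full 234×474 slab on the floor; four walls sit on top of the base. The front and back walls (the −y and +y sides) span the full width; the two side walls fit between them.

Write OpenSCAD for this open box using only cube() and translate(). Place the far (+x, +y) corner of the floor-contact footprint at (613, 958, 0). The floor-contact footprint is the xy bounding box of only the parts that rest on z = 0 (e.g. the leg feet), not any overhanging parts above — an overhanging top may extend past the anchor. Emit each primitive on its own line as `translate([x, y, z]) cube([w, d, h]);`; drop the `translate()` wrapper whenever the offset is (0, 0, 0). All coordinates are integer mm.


translate([379, 484, 0]) cube([234, 474, 18]);
translate([379, 484, 18]) cube([234, 18, 309]);
translate([379, 940, 18]) cube([234, 18, 309]);
translate([379, 502, 18]) cube([18, 438, 309]);
translate([595, 502, 18]) cube([18, 438, 309]);


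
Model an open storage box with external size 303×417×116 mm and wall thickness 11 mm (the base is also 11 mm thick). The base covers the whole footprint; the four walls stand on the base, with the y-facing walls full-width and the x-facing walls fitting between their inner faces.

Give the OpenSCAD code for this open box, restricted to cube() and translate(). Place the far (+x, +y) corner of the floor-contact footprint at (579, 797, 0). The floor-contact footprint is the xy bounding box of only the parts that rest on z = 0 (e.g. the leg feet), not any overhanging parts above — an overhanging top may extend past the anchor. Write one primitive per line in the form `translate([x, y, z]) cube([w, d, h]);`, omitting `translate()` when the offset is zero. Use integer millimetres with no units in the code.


translate([276, 380, 0]) cube([303, 417, 11]);
translate([276, 380, 11]) cube([303, 11, 105]);
translate([276, 786, 11]) cube([303, 11, 105]);
translate([276, 391, 11]) cube([11, 395, 105]);
translate([568, 391, 11]) cube([11, 395, 105]);


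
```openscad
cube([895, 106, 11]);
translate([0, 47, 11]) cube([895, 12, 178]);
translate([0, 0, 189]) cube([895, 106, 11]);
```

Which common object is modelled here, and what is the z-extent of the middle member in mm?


An I-beam. The web height is 178 mm.

Two wide flanges with a thin centred web — an I-beam. Overall 200 mm minus two 11 mm flanges gives a web of 200 − 2·11 = 178 mm.


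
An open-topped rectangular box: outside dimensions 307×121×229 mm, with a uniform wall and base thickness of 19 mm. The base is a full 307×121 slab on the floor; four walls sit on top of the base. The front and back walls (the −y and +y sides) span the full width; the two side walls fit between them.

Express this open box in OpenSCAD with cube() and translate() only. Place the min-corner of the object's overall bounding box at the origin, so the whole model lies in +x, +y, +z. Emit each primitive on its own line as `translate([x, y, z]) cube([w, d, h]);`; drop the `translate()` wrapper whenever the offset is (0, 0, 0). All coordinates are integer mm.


cube([307, 121, 19]);
translate([0, 0, 19]) cube([307, 19, 210]);
translate([0, 102, 19]) cube([307, 19, 210]);
translate([0, 19, 19]) cube([19, 83, 210]);
translate([288, 19, 19]) cube([19, 83, 210]);


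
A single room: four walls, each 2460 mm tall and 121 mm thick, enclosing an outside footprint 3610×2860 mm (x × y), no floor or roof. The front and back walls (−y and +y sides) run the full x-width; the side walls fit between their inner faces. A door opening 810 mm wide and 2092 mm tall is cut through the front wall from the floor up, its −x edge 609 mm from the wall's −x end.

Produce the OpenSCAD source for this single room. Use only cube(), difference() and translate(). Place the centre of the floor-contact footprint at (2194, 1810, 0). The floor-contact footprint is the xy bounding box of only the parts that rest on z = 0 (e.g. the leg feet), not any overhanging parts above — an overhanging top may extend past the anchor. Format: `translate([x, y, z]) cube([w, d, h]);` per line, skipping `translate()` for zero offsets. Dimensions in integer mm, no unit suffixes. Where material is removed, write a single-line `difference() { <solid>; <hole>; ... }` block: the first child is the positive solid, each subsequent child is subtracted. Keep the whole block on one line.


difference() { translate([389, 380, 0]) cube([3610, 121, 2460]); translate([998, 380, 0]) cube([810, 121, 2092]); }
translate([389, 3119, 0]) cube([3610, 121, 2460]);
translate([389, 501, 0]) cube([121, 2618, 2460]);
translate([3878, 501, 0]) cube([121, 2618, 2460]);


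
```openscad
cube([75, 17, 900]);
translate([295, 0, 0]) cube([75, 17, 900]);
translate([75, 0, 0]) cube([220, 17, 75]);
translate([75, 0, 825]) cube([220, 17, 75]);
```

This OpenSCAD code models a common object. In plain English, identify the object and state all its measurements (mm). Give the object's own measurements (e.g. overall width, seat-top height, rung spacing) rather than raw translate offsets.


A rectangular picture frame lying in the x–z plane (depth along y). The opening is 220 mm wide (x) by 750 mm tall (z), surrounded by a border 75 mm wide on all four sides. The frame is 17 mm deep and is made of two full-height vertical stiles with two horizontal rails fitted between them.


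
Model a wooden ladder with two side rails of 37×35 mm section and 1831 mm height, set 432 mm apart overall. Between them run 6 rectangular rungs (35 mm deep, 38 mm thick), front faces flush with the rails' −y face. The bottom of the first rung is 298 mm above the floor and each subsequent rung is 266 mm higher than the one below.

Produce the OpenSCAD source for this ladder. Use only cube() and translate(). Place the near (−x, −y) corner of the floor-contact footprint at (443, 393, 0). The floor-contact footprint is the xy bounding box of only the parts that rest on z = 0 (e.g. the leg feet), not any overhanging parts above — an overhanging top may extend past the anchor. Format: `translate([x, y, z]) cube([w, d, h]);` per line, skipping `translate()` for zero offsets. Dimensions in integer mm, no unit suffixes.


translate([443, 393, 0]) cube([37, 35, 1831]);
translate([838, 393, 0]) cube([37, 35, 1831]);
translate([480, 393, 298]) cube([358, 35, 38]);
translate([480, 393, 564]) cube([358, 35, 38]);
translate([480, 393, 830]) cube([358, 35, 38]);
translate([480, 393, 1096]) cube([358, 35, 38]);
translate([480, 393, 1362]) cube([358, 35, 38]);
translate([480, 393, 1628]) cube([358, 35, 38]);


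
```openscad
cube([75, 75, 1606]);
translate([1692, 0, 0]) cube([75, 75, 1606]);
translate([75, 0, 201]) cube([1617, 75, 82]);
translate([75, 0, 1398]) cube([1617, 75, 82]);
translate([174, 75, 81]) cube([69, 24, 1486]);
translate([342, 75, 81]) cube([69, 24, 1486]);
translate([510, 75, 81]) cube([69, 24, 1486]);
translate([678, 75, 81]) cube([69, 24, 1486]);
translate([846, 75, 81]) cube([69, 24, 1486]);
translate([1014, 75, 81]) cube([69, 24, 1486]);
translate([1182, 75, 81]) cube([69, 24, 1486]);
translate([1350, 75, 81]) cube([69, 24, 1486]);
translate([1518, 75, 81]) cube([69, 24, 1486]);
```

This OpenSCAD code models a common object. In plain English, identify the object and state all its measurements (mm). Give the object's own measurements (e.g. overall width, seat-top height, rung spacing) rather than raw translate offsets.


A fence section. Two 75×75 mm posts, 1606 mm tall, stand on the floor with a clear span of 1617 mm between their inner faces. Two horizontal rails of 75×82 mm section span the gap between the posts with their undersides at z = 201 mm and z = 1398 mm, flush with the posts' −y face. 9 pickets, each 69 mm wide, 24 mm thick and 1486 mm tall, are fixed to the +y face of the rails with their bottoms at z = 81 mm, spaced across the span with a 99 mm gap after the −x post and between neighbouring pickets, with 105 mm left before the +x post.
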